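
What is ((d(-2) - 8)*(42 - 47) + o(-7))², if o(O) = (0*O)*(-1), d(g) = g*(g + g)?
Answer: 0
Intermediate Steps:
d(g) = 2*g² (d(g) = g*(2*g) = 2*g²)
o(O) = 0 (o(O) = 0*(-1) = 0)
((d(-2) - 8)*(42 - 47) + o(-7))² = ((2*(-2)² - 8)*(42 - 47) + 0)² = ((2*4 - 8)*(-5) + 0)² = ((8 - 8)*(-5) + 0)² = (0*(-5) + 0)² = (0 + 0)² = 0² = 0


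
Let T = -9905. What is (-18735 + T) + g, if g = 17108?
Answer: -11532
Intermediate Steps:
(-18735 + T) + g = (-18735 - 9905) + 17108 = -28640 + 17108 = -11532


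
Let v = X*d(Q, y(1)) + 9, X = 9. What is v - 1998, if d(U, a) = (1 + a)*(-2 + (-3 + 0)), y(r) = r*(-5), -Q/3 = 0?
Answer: -1809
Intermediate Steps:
Q = 0 (Q = -3*0 = 0)
y(r) = -5*r
d(U, a) = -5 - 5*a (d(U, a) = (1 + a)*(-2 - 3) = (1 + a)*(-5) = -5 - 5*a)
v = 189 (v = 9*(-5 - (-25)) + 9 = 9*(-5 - 5*(-5)) + 9 = 9*(-5 + 25) + 9 = 9*20 + 9 = 180 + 9 = 189)
v - 1998 = 189 - 1998 = -1809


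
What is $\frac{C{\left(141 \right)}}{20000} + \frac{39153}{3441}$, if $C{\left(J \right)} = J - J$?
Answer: $\frac{421}{37} \approx 11.378$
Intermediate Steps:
$C{\left(J \right)} = 0$
$\frac{C{\left(141 \right)}}{20000} + \frac{39153}{3441} = \frac{0}{20000} + \frac{39153}{3441} = 0 \cdot \frac{1}{20000} + 39153 \cdot \frac{1}{3441} = 0 + \frac{421}{37} = \frac{421}{37}$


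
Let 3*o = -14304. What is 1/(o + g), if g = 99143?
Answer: 1/94375 ≈ 1.0596e-5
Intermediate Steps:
o = -4768 (o = (1/3)*(-14304) = -4768)
1/(o + g) = 1/(-4768 + 99143) = 1/94375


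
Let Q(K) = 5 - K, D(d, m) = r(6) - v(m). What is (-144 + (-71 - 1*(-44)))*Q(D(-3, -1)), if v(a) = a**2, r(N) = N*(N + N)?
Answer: 11286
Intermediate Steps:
r(N) = 2*N**2 (r(N) = N*(2*N) = 2*N**2)
D(d, m) = 72 - m**2 (D(d, m) = 2*6**2 - m**2 = 2*36 - m**2 = 72 - m**2)
(-144 + (-71 - 1*(-44)))*Q(D(-3, -1)) = (-144 + (-71 - 1*(-44)))*(5 - (72 - 1*(-1)**2)) = (-144 + (-71 + 44))*(5 - (72 - 1*1)) = (-144 - 27)*(5 - (72 - 1)) = -171*(5 - 1*71) = -171*(5 - 71) = -171*(-66) = 11286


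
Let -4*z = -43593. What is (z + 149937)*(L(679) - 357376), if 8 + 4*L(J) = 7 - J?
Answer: -115012000593/2 ≈ -5.7506e+10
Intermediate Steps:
z = 43593/4 (z = -¼*(-43593) = 43593/4 ≈ 10898.)
L(J) = -¼ - J/4 (L(J) = -2 + (7 - J)/4 = -2 + (7/4 - J/4) = -¼ - J/4)
(z + 149937)*(L(679) - 357376) = (43593/4 + 149937)*((-¼ - ¼*679) - 357376) = 643341*((-¼ - 679/4) - 357376)/4 = 643341*(-170 - 357376)/4 = (643341/4)*(-357546) = -115012000593/2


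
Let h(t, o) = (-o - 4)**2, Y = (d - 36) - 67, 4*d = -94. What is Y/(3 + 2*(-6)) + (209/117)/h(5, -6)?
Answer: 6787/468 ≈ 14.502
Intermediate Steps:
d = -47/2 (d = (1/4)*(-94) = -47/2 ≈ -23.500)
Y = -253/2 (Y = (-47/2 - 36) - 67 = -119/2 - 67 = -253/2 ≈ -126.50)
h(t, o) = (-4 - o)**2
Y/(3 + 2*(-6)) + (209/117)/h(5, -6) = -253/(2*(3 + 2*(-6))) + (209/117)/((4 - 6)**2) = -253/(2*(3 - 12)) + (209*(1/117))/((-2)**2) = -253/2/(-9) + (209/117)/4 = -253/2*(-1/9) + (209/117)*(1/4) = 253/18 + 209/468 = 6787/468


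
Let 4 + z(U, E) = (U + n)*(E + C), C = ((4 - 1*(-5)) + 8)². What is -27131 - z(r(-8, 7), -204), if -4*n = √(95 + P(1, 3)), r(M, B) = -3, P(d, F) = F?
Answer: -26872 + 595*√2/4 ≈ -26662.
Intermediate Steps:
C = 289 (C = ((4 + 5) + 8)² = (9 + 8)² = 17² = 289)
n = -7*√2/4 (n = -√(95 + 3)/4 = -7*√2/4 ≈ -2.4749)
z(U, E) = -4 + (289 + E)*(U - 7*√2/4) (z(U, E) = -4 + (U - 7*√2/4)*(E + 289) = -4 + (U - 7*√2/4)*(289 + E) = -4 + (289 + E)*(U - 7*√2/4))
-27131 - z(r(-8, 7), -204) = -27131 - (-4 + 289*(-3) - 2023*√2/4 - 204*(-3) - 7/4*(-204)*√2) = -27131 - (-4 - 867 - 2023*√2/4 + 612 + 357*√2) = -27131 - (-259 - 595*√2/4) = -27131 + (259 + 595*√2/4) = -26872 + 595*√2/4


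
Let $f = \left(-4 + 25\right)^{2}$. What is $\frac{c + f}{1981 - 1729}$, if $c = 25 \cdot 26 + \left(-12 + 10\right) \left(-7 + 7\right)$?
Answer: $\frac{1091}{252} \approx 4.3294$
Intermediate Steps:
$f = 441$ ($f = 21^{2} = 441$)
$c = 650$ ($c = 650 - 0 = 650 + 0 = 650$)
$\frac{c + f}{1981 - 1729} = \frac{650 + 441}{1981 - 1729} = \frac{1091}{252}$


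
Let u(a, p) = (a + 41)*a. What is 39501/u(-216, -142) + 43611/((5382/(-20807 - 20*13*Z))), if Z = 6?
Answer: -32514720427/179400 ≈ -1.8124e+5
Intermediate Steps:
u(a, p) = a*(41 + a) (u(a, p) = (41 + a)*a = a*(41 + a))
39501/u(-216, -142) + 43611/((5382/(-20807 - 20*13*Z))) = 39501/((-216*(41 - 216))) + 43611/((5382/(-20807 - 20*13*6))) = 39501/((-216*(-175))) + 43611/((5382/(-20807 - 260*6))) = 39501/37800 + 43611/((5382/(-20807 - 1*1560))) = 39501*(1/37800) + 43611/((5382/(-20807 - 1560))) = 209/200 + 43611/((5382/(-22367))) = 209/200 + 43611/((5382*(-1/22367))) = 209/200 + 43611/(-5382/22367) = 209/200 + 43611*(-22367/5382) = 209/200 - 325149079/1794 = -32514720427/179400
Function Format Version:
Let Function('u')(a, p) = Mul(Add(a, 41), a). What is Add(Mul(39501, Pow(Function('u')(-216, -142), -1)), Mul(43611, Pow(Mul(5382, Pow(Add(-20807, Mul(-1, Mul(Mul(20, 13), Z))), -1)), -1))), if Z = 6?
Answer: Rational(-32514720427, 179400) ≈ -1.8124e+5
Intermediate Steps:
Function('u')(a, p) = Mul(a, Add(41, a)) (Function('u')(a, p) = Mul(Add(41, a), a) = Mul(a, Add(41, a)))
Add(Mul(39501, Pow(Function('u')(-216, -142), -1)), Mul(43611, Pow(Mul(5382, Pow(Add(-20807, Mul(-1, Mul(Mul(20, 13), Z))), -1)), -1))) = Add(Mul(39501, Pow(Mul(-216, Add(41, -216)), -1)), Mul(43611, Pow(Mul(5382, Pow(Add(-20807, Mul(-1, Mul(Mul(20, 13), 6))), -1)), -1))) = Add(Mul(39501, Pow(Mul(-216, -175), -1)), Mul(43611, Pow(Mul(5382, Pow(Add(-20807, Mul(-1, Mul(260, 6))), -1)), -1))) = Add(Mul(39501, Pow(37800, -1)), Mul(43611, Pow(Mul(5382, Pow(Add(-20807, Mul(-1, 1560)), -1)), -1))) = Add(Mul(39501, Rational(1, 37800)), Mul(43611, Pow(Mul(5382, Pow(Add(-20807, -1560), -1)), -1))) = Add(Rational(209, 200), Mul(43611, Pow(Mul(5382, Pow(-22367, -1)), -1))) = Add(Rational(209, 200), Mul(43611, Pow(Mul(5382, Rational(-1, 22367)), -1))) = Add(Rational(209, 200), Mul(43611, Pow(Rational(-5382, 22367), -1))) = Add(Rational(209, 200), Mul(43611, Rational(-22367, 5382))) = Add(Rational(209, 200), Rational(-325149079, 1794)) = Rational(-32514720427, 179400)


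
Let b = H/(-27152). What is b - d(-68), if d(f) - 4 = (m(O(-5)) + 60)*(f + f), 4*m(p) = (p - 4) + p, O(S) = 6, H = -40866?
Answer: 114438961/13576 ≈ 8429.5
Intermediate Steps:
m(p) = -1 + p/2 (m(p) = ((p - 4) + p)/4 = ((-4 + p) + p)/4 = (-4 + 2*p)/4 = -1 + p/2)
b = 20433/13576 (b = -40866/(-27152) = -40866*(-1/27152) = 20433/13576 ≈ 1.5051)
d(f) = 4 + 124*f (d(f) = 4 + ((-1 + (1/2)*6) + 60)*(f + f) = 4 + ((-1 + 3) + 60)*(2*f) = 4 + (2 + 60)*(2*f) = 4 + 62*(2*f) = 4 + 124*f)
b - d(-68) = 20433/13576 - (4 + 124*(-68)) = 20433/13576 - (4 - 8432) = 20433/13576 - 1*(-8428) = 20433/13576 + 8428 = 114438961/13576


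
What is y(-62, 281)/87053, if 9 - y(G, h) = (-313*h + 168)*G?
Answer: -5442661/87053 ≈ -62.521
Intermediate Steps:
y(G, h) = 9 - G*(168 - 313*h) (y(G, h) = 9 - (-313*h + 168)*G = 9 - (168 - 313*h)*G = 9 - G*(168 - 313*h))
y(-62, 281)/87053 = (9 - 168*(-62) + 313*(-62)*281)/87053 = (9 + 10416 - 5453086)*(1/87053) = -5442661*1/87053 = -5442661/87053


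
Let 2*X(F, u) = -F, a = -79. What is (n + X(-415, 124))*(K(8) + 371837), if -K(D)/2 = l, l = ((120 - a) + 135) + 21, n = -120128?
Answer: -89011470807/2 ≈ -4.4506e+10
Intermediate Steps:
l = 355 (l = ((120 - 1*(-79)) + 135) + 21 = ((120 + 79) + 135) + 21 = (199 + 135) + 21 = 334 + 21 = 355)
X(F, u) = -F/2 (X(F, u) = (-F)/2 = -F/2)
K(D) = -710 (K(D) = -2*355 = -710)
(n + X(-415, 124))*(K(8) + 371837) = (-120128 - ½*(-415))*(-710 + 371837) = (-120128 + 415/2)*371127 = -239841/2*371127 = -89011470807/2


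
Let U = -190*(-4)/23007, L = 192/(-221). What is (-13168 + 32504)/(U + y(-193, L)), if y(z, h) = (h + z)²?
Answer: 21727570975032/42233849552335 ≈ 0.51446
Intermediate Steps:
L = -192/221 (L = 192*(-1/221) = -192/221 ≈ -0.86878)
U = 760/23007 (U = 760*(1/23007) = 760/23007 ≈ 0.033033)
(-13168 + 32504)/(U + y(-193, L)) = (-13168 + 32504)/(760/23007 + (-192/221 - 193)²) = 19336/(760/23007 + (-42845/221)²) = 19336/(760/23007 + 1835694025/48841) = 19336/(42233849552335/1123684887) = 19336*(1123684887/42233849552335) = 21727570975032/42233849552335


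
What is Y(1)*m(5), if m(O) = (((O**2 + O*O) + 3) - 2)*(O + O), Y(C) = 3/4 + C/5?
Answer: 969/2 ≈ 484.50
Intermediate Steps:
Y(C) = 3/4 + C/5 (Y(C) = 3*(1/4) + C*(1/5) = 3/4 + C/5)
m(O) = 2*O*(1 + 2*O**2) (m(O) = (((O**2 + O**2) + 3) - 2)*(2*O) = ((2*O**2 + 3) - 2)*(2*O) = ((3 + 2*O**2) - 2)*(2*O) = (1 + 2*O**2)*(2*O) = 2*O*(1 + 2*O**2))
Y(1)*m(5) = (3/4 + (1/5)*1)*(2*5 + 4*5**3) = (3/4 + 1/5)*(10 + 4*125) = 19*(10 + 500)/20 = (19/20)*510 = 969/2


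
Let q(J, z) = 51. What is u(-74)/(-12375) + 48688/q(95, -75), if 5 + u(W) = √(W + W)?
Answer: 2362801/2475 - 2*I*√37/12375 ≈ 954.67 - 0.00098307*I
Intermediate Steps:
u(W) = -5 + √2*√W (u(W) = -5 + √(W + W) = -5 + √(2*W) = -5 + √2*√W)
u(-74)/(-12375) + 48688/q(95, -75) = (-5 + √2*√(-74))/(-12375) + 48688/51 = (-5 + √2*(I*√74))*(-1/12375) + 48688*(1/51) = (-5 + 2*I*√37)*(-1/12375) + 2864/3 = (1/2475 - 2*I*√37/12375) + 2864/3 = 2362801/2475 - 2*I*√37/12375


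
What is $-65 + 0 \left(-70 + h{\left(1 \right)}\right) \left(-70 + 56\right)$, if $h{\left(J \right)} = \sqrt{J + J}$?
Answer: $-65$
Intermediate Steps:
$h{\left(J \right)} = \sqrt{2} \sqrt{J}$ ($h{\left(J \right)} = \sqrt{2 J} = \sqrt{2} \sqrt{J}$)
$-65 + 0 \left(-70 + h{\left(1 \right)}\right) \left(-70 + 56\right) = -65 + 0 \left(-70 + \sqrt{2} \sqrt{1}\right) \left(-70 + 56\right) = -65 + 0 \left(-70 + \sqrt{2} \cdot 1\right) \left(-14\right) = -65 + 0 \left(-70 + \sqrt{2}\right) \left(-14\right) = -65 + 0 \left(980 - 14 \sqrt{2}\right) = -65 + 0 = -65$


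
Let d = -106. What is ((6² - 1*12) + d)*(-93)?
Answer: 7626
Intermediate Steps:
((6² - 1*12) + d)*(-93) = ((6² - 1*12) - 106)*(-93) = ((36 - 12) - 106)*(-93) = (24 - 106)*(-93) = -82*(-93) = 7626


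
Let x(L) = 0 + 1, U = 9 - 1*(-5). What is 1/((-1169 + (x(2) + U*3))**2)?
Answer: 1/1267876 ≈ 7.8872e-7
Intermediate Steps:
U = 14 (U = 9 + 5 = 14)
x(L) = 1
1/((-1169 + (x(2) + U*3))**2) = 1/((-1169 + (1 + 14*3))**2) = 1/((-1169 + (1 + 42))**2) = 1/((-1169 + 43)**2) = 1/((-1126)**2) = 1/1267876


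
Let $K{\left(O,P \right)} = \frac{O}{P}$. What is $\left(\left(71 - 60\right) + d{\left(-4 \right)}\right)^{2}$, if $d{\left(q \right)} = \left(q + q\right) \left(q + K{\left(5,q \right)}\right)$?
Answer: $2809$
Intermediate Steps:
$d{\left(q \right)} = 2 q \left(q + \frac{5}{q}\right)$ ($d{\left(q \right)} = \left(q + q\right) \left(q + \frac{5}{q}\right) = 2 q \left(q + \frac{5}{q}\right)$)
$\left(\left(71 - 60\right) + d{\left(-4 \right)}\right)^{2} = \left(\left(71 - 60\right) + \left(10 + 2 \left(-4\right)^{2}\right)\right)^{2} = \left(\left(71 - 60\right) + \left(10 + 2 \cdot 16\right)\right)^{2} = \left(11 + \left(10 + 32\right)\right)^{2} = \left(11 + 42\right)^{2} = 53^{2} = 2809$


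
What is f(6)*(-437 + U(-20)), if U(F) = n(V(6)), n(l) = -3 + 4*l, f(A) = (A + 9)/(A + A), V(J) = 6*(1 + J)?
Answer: -340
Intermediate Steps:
V(J) = 6 + 6*J
f(A) = (9 + A)/(2*A) (f(A) = (9 + A)/((2*A)) = (9 + A)*(1/(2*A)) = (9 + A)/(2*A))
U(F) = 165 (U(F) = -3 + 4*(6 + 6*6) = -3 + 4*(6 + 36) = -3 + 4*42 = -3 + 168 = 165)
f(6)*(-437 + U(-20)) = ((½)*(9 + 6)/6)*(-437 + 165) = ((½)*(⅙)*15)*(-272) = (5/4)*(-272) = -340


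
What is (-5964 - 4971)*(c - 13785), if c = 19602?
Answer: -63608895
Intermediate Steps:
(-5964 - 4971)*(c - 13785) = (-5964 - 4971)*(19602 - 13785) = -10935*5817 = -63608895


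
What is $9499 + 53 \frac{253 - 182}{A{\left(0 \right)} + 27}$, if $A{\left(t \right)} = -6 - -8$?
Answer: $\frac{279234}{29} \approx 9628.8$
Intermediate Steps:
$A{\left(t \right)} = 2$ ($A{\left(t \right)} = -6 + 8 = 2$)
$9499 + 53 \frac{253 - 182}{A{\left(0 \right)} + 27} = 9499 + 53 \frac{253 - 182}{2 + 27} = 9499 + 53 \cdot \frac{71}{29} = 9499 + \frac{3763}{29} = \frac{279234}{29}$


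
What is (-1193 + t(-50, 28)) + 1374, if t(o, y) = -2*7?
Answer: 167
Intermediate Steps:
t(o, y) = -14
(-1193 + t(-50, 28)) + 1374 = (-1193 - 14) + 1374 = -1207 + 1374 = 167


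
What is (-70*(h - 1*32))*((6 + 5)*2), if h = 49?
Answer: -26180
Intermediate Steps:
(-70*(h - 1*32))*((6 + 5)*2) = (-70*(49 - 1*32))*((6 + 5)*2) = (-70*(49 - 32))*(11*2) = -70*17*22 = -1190*22 = -26180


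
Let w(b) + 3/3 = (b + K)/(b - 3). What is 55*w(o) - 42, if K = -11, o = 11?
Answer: -97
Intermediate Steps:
w(b) = -1 + (-11 + b)/(-3 + b) (w(b) = -1 + (b - 11)/(b - 3) = -1 + (-11 + b)/(-3 + b))
55*w(o) - 42 = 55*(-8/(-3 + 11)) - 42 = 55*(-8/8) - 42 = 55*(-8*1/8) - 42 = 55*(-1) - 42 = -55 - 42 = -97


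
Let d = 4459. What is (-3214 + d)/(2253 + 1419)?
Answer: 415/1224 ≈ 0.33905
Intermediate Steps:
(-3214 + d)/(2253 + 1419) = (-3214 + 4459)/(2253 + 1419) = 1245/3672 = 1245*(1/3672) = 415/1224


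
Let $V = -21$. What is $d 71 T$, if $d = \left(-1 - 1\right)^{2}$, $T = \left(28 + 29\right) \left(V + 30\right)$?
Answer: $145692$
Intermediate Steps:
$T = 513$ ($T = \left(28 + 29\right) \left(-21 + 30\right) = 57 \cdot 9 = 513$)
$d = 4$ ($d = \left(-2\right)^{2} = 4$)
$d 71 T = 4 \cdot 71 \cdot 513 = 284 \cdot 513 = 145692$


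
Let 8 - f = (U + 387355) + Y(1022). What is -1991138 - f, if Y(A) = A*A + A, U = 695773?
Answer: 137488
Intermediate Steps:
Y(A) = A + A² (Y(A) = A² + A = A + A²)
f = -2128626 (f = 8 - ((695773 + 387355) + 1022*(1 + 1022)) = 8 - (1083128 + 1022*1023) = 8 - (1083128 + 1045506) = 8 - 1*2128634 = 8 - 2128634 = -2128626)
-1991138 - f = -1991138 - 1*(-2128626) = -1991138 + 2128626 = 137488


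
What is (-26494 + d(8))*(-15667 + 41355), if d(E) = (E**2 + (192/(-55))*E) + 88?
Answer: -37256488048/55 ≈ -6.7739e+8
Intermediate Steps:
d(E) = 88 + E**2 - 192*E/55 (d(E) = (E**2 + (192*(-1/55))*E) + 88 = (E**2 - 192*E/55) + 88 = 88 + E**2 - 192*E/55)
(-26494 + d(8))*(-15667 + 41355) = (-26494 + (88 + 8**2 - 192/55*8))*(-15667 + 41355) = (-26494 + (88 + 64 - 1536/55))*25688 = (-26494 + 6824/55)*25688 = -1450346/55*25688 = -37256488048/55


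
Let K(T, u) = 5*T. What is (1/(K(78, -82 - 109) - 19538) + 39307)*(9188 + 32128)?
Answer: 7774126343115/4787 ≈ 1.6240e+9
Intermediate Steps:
(1/(K(78, -82 - 109) - 19538) + 39307)*(9188 + 32128) = (1/(5*78 - 19538) + 39307)*(9188 + 32128) = (1/(390 - 19538) + 39307)*41316 = (1/(-19148) + 39307)*41316 = (-1/19148 + 39307)*41316 = (752650435/19148)*41316 = 7774126343115/4787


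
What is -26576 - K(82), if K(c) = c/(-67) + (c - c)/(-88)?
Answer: -1780510/67 ≈ -26575.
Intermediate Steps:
K(c) = -c/67 (K(c) = c*(-1/67) + 0*(-1/88) = -c/67 + 0 = -c/67)
-26576 - K(82) = -26576 - (-1)*82/67 = -26576 - 1*(-82/67) = -26576 + 82/67 = -1780510/67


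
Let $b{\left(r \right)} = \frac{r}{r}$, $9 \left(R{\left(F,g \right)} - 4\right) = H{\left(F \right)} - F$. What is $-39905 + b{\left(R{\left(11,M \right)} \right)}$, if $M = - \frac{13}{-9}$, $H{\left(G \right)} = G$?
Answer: $-39904$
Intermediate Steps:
$M = \frac{13}{9}$ ($M = \left(-13\right) \left(- \frac{1}{9}\right) = \frac{13}{9} \approx 1.4444$)
$R{\left(F,g \right)} = 4$ ($R{\left(F,g \right)} = 4 + \frac{F - F}{9} = 4 + \frac{1}{9} \cdot 0 = 4 + 0 = 4$)
$b{\left(r \right)} = 1$
$-39905 + b{\left(R{\left(11,M \right)} \right)} = -39905 + 1 = -39904$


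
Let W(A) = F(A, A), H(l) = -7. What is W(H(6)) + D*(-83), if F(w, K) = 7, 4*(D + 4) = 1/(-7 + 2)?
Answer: 6863/20 ≈ 343.15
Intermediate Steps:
D = -81/20 (D = -4 + 1/(4*(-7 + 2)) = -4 + (¼)/(-5) = -4 + (¼)*(-⅕) = -4 - 1/20 = -81/20 ≈ -4.0500)
W(A) = 7
W(H(6)) + D*(-83) = 7 - 81/20*(-83) = 7 + 6723/20 = 6863/20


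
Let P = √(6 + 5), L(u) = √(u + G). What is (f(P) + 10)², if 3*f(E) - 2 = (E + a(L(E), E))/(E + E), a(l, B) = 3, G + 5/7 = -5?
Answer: 11621/99 + 65*√11/66 ≈ 120.65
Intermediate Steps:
G = -40/7 (G = -5/7 - 5 = -40/7 ≈ -5.7143)
L(u) = √(-40/7 + u) (L(u) = √(u - 40/7) = √(-40/7 + u))
P = √11 ≈ 3.3166
f(E) = ⅔ + (3 + E)/(6*E) (f(E) = ⅔ + ((E + 3)/(E + E))/3 = ⅔ + ((3 + E)/((2*E)))/3 = ⅔ + ((3 + E)*(1/(2*E)))/3 = ⅔ + ((3 + E)/(2*E))/3 = ⅔ + (3 + E)/(6*E))
(f(P) + 10)² = ((3 + 5*√11)/(6*(√11)) + 10)² = ((√11/11)*(3 + 5*√11)/6 + 10)² = (√11*(3 + 5*√11)/66 + 10)² = (10 + √11*(3 + 5*√11)/66)²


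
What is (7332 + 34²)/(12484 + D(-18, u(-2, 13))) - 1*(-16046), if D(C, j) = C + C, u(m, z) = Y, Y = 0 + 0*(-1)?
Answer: 24968637/1556 ≈ 16047.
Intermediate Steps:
Y = 0 (Y = 0 + 0 = 0)
u(m, z) = 0
D(C, j) = 2*C
(7332 + 34²)/(12484 + D(-18, u(-2, 13))) - 1*(-16046) = (7332 + 34²)/(12484 + 2*(-18)) - 1*(-16046) = (7332 + 1156)/(12484 - 36) + 16046 = 8488/12448 + 16046 = 8488*(1/12448) + 16046 = 1061/1556 + 16046 = 24968637/1556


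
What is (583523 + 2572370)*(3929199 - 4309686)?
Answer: -1200776259891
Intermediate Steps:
(583523 + 2572370)*(3929199 - 4309686) = 3155893*(-380487) = -1200776259891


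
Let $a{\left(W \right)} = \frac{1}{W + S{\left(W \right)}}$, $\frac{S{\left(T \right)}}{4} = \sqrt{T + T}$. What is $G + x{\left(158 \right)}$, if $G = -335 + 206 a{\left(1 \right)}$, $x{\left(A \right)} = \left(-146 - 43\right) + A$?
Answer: $- \frac{11552}{31} + \frac{824 \sqrt{2}}{31} \approx -335.05$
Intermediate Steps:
$S{\left(T \right)} = 4 \sqrt{2} \sqrt{T}$ ($S{\left(T \right)} = 4 \sqrt{T + T} = 4 \sqrt{2 T} = 4 \sqrt{2} \sqrt{T}$)
$a{\left(W \right)} = \frac{1}{W + 4 \sqrt{2} \sqrt{W}}$
$x{\left(A \right)} = -189 + A$
$G = -335 + \frac{206}{1 + 4 \sqrt{2}}$ ($G = -335 + \frac{206}{1 + 4 \sqrt{2} \sqrt{1}} = -335 + \frac{206}{1 + 4 \sqrt{2} \cdot 1} = -335 + \frac{206}{1 + 4 \sqrt{2}} \approx -304.05$)
$G + x{\left(158 \right)} = \left(- \frac{10591}{31} + \frac{824 \sqrt{2}}{31}\right) + \left(-189 + 158\right) = \left(- \frac{10591}{31} + \frac{824 \sqrt{2}}{31}\right) - 31 = - \frac{11552}{31} + \frac{824 \sqrt{2}}{31}$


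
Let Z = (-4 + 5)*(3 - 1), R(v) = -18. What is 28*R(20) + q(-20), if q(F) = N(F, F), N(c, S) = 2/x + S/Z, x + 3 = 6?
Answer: -1540/3 ≈ -513.33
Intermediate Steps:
x = 3 (x = -3 + 6 = 3)
Z = 2 (Z = 1*2 = 2)
N(c, S) = 2/3 + S/2
q(F) = 2/3 + F/2
28*R(20) + q(-20) = 28*(-18) + (2/3 + (1/2)*(-20)) = -504 + (2/3 - 10) = -504 - 28/3 = -1540/3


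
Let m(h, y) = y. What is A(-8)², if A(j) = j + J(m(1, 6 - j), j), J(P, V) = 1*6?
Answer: 4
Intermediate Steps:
J(P, V) = 6
A(j) = 6 + j (A(j) = j + 6 = 6 + j)
A(-8)² = (6 - 8)² = (-2)² = 4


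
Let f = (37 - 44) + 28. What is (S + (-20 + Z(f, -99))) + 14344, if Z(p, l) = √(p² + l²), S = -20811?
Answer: -6487 + 3*√1138 ≈ -6385.8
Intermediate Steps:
f = 21 (f = -7 + 28 = 21)
Z(p, l) = √(l² + p²)
(S + (-20 + Z(f, -99))) + 14344 = (-20811 + (-20 + √((-99)² + 21²))) + 14344 = (-20811 + (-20 + √(9801 + 441))) + 14344 = (-20811 + (-20 + √10242)) + 14344 = (-20811 + (-20 + 3*√1138)) + 14344 = (-20831 + 3*√1138) + 14344 = -6487 + 3*√1138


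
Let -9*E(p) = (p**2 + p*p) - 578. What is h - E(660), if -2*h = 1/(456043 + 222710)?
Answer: 131319398747/1357506 ≈ 96736.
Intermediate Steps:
E(p) = 578/9 - 2*p**2/9 (E(p) = -((p**2 + p*p) - 578)/9 = -((p**2 + p**2) - 578)/9 = -(2*p**2 - 578)/9 = -(-578 + 2*p**2)/9 = 578/9 - 2*p**2/9)
h = -1/1357506 (h = -1/(2*(456043 + 222710)) = -1/2/678753 = -1/2*1/678753 = -1/1357506 ≈ -7.3665e-7)
h - E(660) = -1/1357506 - (578/9 - 2/9*660**2) = -1/1357506 - (578/9 - 2/9*435600) = -1/1357506 - (578/9 - 96800) = -1/1357506 - 1*(-870622/9) = -1/1357506 + 870622/9 = 131319398747/1357506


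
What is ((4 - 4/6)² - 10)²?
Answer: 100/81 ≈ 1.2346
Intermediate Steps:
((4 - 4/6)² - 10)² = ((4 - 4*⅙)² - 10)² = ((4 - ⅔)² - 10)² = ((10/3)² - 10)² = (100/9 - 10)² = (10/9)² = 100/81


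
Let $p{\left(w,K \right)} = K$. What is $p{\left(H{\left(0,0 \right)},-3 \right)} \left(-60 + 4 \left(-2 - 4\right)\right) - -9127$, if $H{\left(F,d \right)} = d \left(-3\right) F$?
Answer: $9379$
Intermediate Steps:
$H{\left(F,d \right)} = - 3 F d$ ($H{\left(F,d \right)} = - 3 d F = - 3 F d$)
$p{\left(H{\left(0,0 \right)},-3 \right)} \left(-60 + 4 \left(-2 - 4\right)\right) - -9127 = - 3 \left(-60 + 4 \left(-2 - 4\right)\right) - -9127 = - 3 \left(-60 + 4 \left(-6\right)\right) + 9127 = - 3 \left(-60 - 24\right) + 9127 = \left(-3\right) \left(-84\right) + 9127 = 252 + 9127 = 9379$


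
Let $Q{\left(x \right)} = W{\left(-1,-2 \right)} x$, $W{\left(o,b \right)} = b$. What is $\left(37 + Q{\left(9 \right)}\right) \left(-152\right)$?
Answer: $-2888$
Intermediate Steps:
$Q{\left(x \right)} = - 2 x$
$\left(37 + Q{\left(9 \right)}\right) \left(-152\right) = \left(37 - 18\right) \left(-152\right) = 19 \left(-152\right) = -2888$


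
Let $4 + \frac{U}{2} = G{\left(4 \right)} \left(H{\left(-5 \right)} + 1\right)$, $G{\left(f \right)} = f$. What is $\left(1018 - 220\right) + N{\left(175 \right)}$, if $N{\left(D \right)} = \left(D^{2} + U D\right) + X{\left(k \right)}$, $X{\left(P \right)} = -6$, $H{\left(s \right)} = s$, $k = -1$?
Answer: $24417$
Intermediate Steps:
$U = -40$ ($U = -8 + 2 \cdot 4 \left(-5 + 1\right) = -8 + 2 \cdot 4 \left(-4\right) = -8 + 2 \left(-16\right) = -8 - 32 = -40$)
$N{\left(D \right)} = -6 + D^{2} - 40 D$ ($N{\left(D \right)} = \left(D^{2} - 40 D\right) - 6 = -6 + D^{2} - 40 D$)
$\left(1018 - 220\right) + N{\left(175 \right)} = \left(1018 - 220\right) - \left(7006 - 30625\right) = 798 - -23619 = 798 + 23619 = 24417$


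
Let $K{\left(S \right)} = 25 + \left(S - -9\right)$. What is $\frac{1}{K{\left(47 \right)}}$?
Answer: $\frac{1}{81} \approx 0.012346$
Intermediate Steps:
$K{\left(S \right)} = 34 + S$ ($K{\left(S \right)} = 25 + \left(S + 9\right) = 25 + \left(9 + S\right) = 34 + S$)
$\frac{1}{K{\left(47 \right)}} = \frac{1}{34 + 47} = \frac{1}{81}$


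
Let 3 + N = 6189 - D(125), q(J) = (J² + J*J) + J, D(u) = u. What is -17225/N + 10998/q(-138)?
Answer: -8894392/3485075 ≈ -2.5521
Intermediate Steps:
q(J) = J + 2*J² (q(J) = (J² + J²) + J = 2*J² + J = J + 2*J²)
N = 6061 (N = -3 + (6189 - 1*125) = -3 + (6189 - 125) = -3 + 6064 = 6061)
-17225/N + 10998/q(-138) = -17225/6061 + 10998/((-138*(1 + 2*(-138)))) = -17225*1/6061 + 10998/((-138*(1 - 276))) = -17225/6061 + 10998/((-138*(-275))) = -17225/6061 + 10998/37950 = -17225/6061 + 10998*(1/37950) = -17225/6061 + 1833/6325 = -8894392/3485075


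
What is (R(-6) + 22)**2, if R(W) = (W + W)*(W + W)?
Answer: 27556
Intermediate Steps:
R(W) = 4*W**2 (R(W) = (2*W)*(2*W) = 4*W**2)
(R(-6) + 22)**2 = (4*(-6)**2 + 22)**2 = (4*36 + 22)**2 = (144 + 22)**2 = 166**2 = 27556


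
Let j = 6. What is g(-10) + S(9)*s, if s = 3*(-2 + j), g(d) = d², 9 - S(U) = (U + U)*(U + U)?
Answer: -3680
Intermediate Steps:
S(U) = 9 - 4*U² (S(U) = 9 - (U + U)*(U + U) = 9 - 2*U*2*U = 9 - 4*U²)
s = 12 (s = 3*(-2 + 6) = 3*4 = 12)
g(-10) + S(9)*s = (-10)² + (9 - 4*9²)*12 = 100 + (9 - 4*81)*12 = 100 + (9 - 324)*12 = 100 - 315*12 = 100 - 3780 = -3680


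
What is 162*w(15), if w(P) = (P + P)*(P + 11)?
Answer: 126360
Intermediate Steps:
w(P) = 2*P*(11 + P) (w(P) = (2*P)*(11 + P) = 2*P*(11 + P))
162*w(15) = 162*(2*15*(11 + 15)) = 162*(2*15*26) = 162*780 = 126360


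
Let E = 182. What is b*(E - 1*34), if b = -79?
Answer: -11692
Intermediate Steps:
b*(E - 1*34) = -79*(182 - 1*34) = -79*(182 - 34) = -79*148 = -11692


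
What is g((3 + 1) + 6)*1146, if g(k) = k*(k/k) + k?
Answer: 22920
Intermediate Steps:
g(k) = 2*k (g(k) = k*1 + k = k + k = 2*k)
g((3 + 1) + 6)*1146 = (2*((3 + 1) + 6))*1146 = (2*(4 + 6))*1146 = (2*10)*1146 = 20*1146 = 22920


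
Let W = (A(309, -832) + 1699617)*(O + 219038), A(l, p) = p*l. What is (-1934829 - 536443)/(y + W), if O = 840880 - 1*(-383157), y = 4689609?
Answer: -617818/520420556571 ≈ -1.1872e-6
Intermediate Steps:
O = 1224037 (O = 840880 + 383157 = 1224037)
A(l, p) = l*p
W = 2081677536675 (W = (309*(-832) + 1699617)*(1224037 + 219038) = (-257088 + 1699617)*1443075 = 1442529*1443075 = 2081677536675)
(-1934829 - 536443)/(y + W) = (-1934829 - 536443)/(4689609 + 2081677536675) = -2471272/2081682226284 = -2471272*1/2081682226284 = -617818/520420556571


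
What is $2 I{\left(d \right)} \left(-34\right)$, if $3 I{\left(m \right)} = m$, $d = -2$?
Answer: $\frac{136}{3} \approx 45.333$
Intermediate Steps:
$I{\left(m \right)} = \frac{m}{3}$
$2 I{\left(d \right)} \left(-34\right) = 2 \cdot \frac{1}{3} \left(-2\right) \left(-34\right) = 2 \left(- \frac{2}{3}\right) \left(-34\right) = \left(- \frac{4}{3}\right) \left(-34\right) = \frac{136}{3}$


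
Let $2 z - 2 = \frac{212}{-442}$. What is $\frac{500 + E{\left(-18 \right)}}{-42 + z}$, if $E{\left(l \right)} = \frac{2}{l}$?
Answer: $- \frac{994279}{82026} \approx -12.122$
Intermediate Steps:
$z = \frac{168}{221}$ ($z = 1 + \frac{212 \frac{1}{-442}}{2} = 1 + \frac{212 \left(- \frac{1}{442}\right)}{2} = 1 + \frac{1}{2} \left(- \frac{106}{221}\right) = 1 - \frac{53}{221} = \frac{168}{221} \approx 0.76018$)
$\frac{500 + E{\left(-18 \right)}}{-42 + z} = \frac{500 + \frac{2}{-18}}{-42 + \frac{168}{221}} = \frac{500 + 2 \left(- \frac{1}{18}\right)}{- \frac{9114}{221}} = \left(500 - \frac{1}{9}\right) \left(- \frac{221}{9114}\right) = \frac{4499}{9} \left(- \frac{221}{9114}\right) = - \frac{994279}{82026}$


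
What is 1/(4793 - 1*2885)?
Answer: 1/1908 ≈ 0.00052411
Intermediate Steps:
1/(4793 - 1*2885) = 1/(4793 - 2885) = 1/1908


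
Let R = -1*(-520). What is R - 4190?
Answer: -3670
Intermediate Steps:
R = 520
R - 4190 = 520 - 4190 = -3670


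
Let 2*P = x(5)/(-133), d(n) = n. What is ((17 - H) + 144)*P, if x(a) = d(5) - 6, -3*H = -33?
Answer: 75/133 ≈ 0.56391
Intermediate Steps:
H = 11 (H = -1/3*(-33) = 11)
x(a) = -1 (x(a) = 5 - 6 = -1)
P = 1/266 (P = (-1/(-133))/2 = (-1*(-1/133))/2 = (1/2)*(1/133) = 1/266 ≈ 0.0037594)
((17 - H) + 144)*P = ((17 - 1*11) + 144)*(1/266) = ((17 - 11) + 144)*(1/266) = (6 + 144)*(1/266) = 150*(1/266) = 75/133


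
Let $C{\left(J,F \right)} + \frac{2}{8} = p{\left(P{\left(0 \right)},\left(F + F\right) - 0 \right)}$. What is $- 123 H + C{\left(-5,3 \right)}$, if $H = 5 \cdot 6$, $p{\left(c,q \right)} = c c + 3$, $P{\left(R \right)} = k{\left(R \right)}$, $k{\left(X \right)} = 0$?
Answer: $- \frac{14749}{4} \approx -3687.3$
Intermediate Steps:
$P{\left(R \right)} = 0$
$p{\left(c,q \right)} = 3 + c^{2}$ ($p{\left(c,q \right)} = c^{2} + 3 = 3 + c^{2}$)
$C{\left(J,F \right)} = \frac{11}{4}$ ($C{\left(J,F \right)} = - \frac{1}{4} + \left(3 + 0^{2}\right) = - \frac{1}{4} + \left(3 + 0\right) = - \frac{1}{4} + 3 = \frac{11}{4}$)
$H = 30$
$- 123 H + C{\left(-5,3 \right)} = \left(-123\right) 30 + \frac{11}{4} = -3690 + \frac{11}{4} = - \frac{14749}{4}$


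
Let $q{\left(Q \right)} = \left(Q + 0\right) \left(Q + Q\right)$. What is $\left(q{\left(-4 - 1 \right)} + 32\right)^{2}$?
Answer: $6724$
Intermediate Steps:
$q{\left(Q \right)} = 2 Q^{2}$ ($q{\left(Q \right)} = Q 2 Q = 2 Q^{2}$)
$\left(q{\left(-4 - 1 \right)} + 32\right)^{2} = \left(2 \left(-4 - 1\right)^{2} + 32\right)^{2} = \left(2 \left(-5\right)^{2} + 32\right)^{2} = \left(2 \cdot 25 + 32\right)^{2} = \left(50 + 32\right)^{2} = 82^{2} = 6724$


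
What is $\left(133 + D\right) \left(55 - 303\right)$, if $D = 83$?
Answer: $-53568$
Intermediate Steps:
$\left(133 + D\right) \left(55 - 303\right) = \left(133 + 83\right) \left(55 - 303\right) = 216 \left(-248\right) = -53568$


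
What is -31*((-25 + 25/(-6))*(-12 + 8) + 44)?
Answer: -14942/3 ≈ -4980.7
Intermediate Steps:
-31*((-25 + 25/(-6))*(-12 + 8) + 44) = -31*((-25 + 25*(-⅙))*(-4) + 44) = -31*((-25 - 25/6)*(-4) + 44) = -31*(-175/6*(-4) + 44) = -31*(350/3 + 44) = -31*482/3 = -14942/3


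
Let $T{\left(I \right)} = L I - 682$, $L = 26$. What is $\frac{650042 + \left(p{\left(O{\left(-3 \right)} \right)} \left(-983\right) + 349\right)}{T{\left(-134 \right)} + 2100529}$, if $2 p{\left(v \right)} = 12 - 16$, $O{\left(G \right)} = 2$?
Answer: $\frac{652357}{2096363} \approx 0.31118$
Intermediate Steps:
$p{\left(v \right)} = -2$ ($p{\left(v \right)} = \frac{12 - 16}{2} = \frac{1}{2} \left(-4\right) = -2$)
$T{\left(I \right)} = -682 + 26 I$ ($T{\left(I \right)} = 26 I - 682 = -682 + 26 I$)
$\frac{650042 + \left(p{\left(O{\left(-3 \right)} \right)} \left(-983\right) + 349\right)}{T{\left(-134 \right)} + 2100529} = \frac{650042 + \left(\left(-2\right) \left(-983\right) + 349\right)}{\left(-682 + 26 \left(-134\right)\right) + 2100529} = \frac{650042 + \left(1966 + 349\right)}{\left(-682 - 3484\right) + 2100529} = \frac{650042 + 2315}{-4166 + 2100529} = \frac{652357}{2096363}$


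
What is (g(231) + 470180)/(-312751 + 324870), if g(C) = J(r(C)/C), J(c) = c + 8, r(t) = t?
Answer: 470189/12119 ≈ 38.798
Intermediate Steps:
J(c) = 8 + c
g(C) = 9 (g(C) = 8 + C/C = 8 + 1 = 9)
(g(231) + 470180)/(-312751 + 324870) = (9 + 470180)/(-312751 + 324870) = 470189/12119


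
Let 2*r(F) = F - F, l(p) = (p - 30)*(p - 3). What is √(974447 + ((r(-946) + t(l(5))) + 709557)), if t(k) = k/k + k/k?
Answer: √1684006 ≈ 1297.7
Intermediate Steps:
l(p) = (-30 + p)*(-3 + p)
r(F) = 0 (r(F) = (F - F)/2 = (½)*0 = 0)
t(k) = 2 (t(k) = 1 + 1 = 2)
√(974447 + ((r(-946) + t(l(5))) + 709557)) = √(974447 + ((0 + 2) + 709557)) = √(974447 + (2 + 709557)) = √(974447 + 709559) = √1684006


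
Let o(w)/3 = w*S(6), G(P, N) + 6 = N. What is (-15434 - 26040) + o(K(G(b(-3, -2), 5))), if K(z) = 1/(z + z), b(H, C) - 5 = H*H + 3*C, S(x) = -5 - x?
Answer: -82915/2 ≈ -41458.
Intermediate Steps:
b(H, C) = 5 + H**2 + 3*C (b(H, C) = 5 + (H*H + 3*C) = 5 + (H**2 + 3*C) = 5 + H**2 + 3*C)
G(P, N) = -6 + N
K(z) = 1/(2*z)
o(w) = -33*w (o(w) = 3*(w*(-5 - 1*6)) = 3*(w*(-5 - 6)) = 3*(w*(-11)) = 3*(-11*w) = -33*w)
(-15434 - 26040) + o(K(G(b(-3, -2), 5))) = (-15434 - 26040) - 33/(2*(-6 + 5)) = -41474 - 33/(2*(-1)) = -41474 - 33*(-1)/2 = -41474 - 33*(-1/2) = -41474 + 33/2 = -82915/2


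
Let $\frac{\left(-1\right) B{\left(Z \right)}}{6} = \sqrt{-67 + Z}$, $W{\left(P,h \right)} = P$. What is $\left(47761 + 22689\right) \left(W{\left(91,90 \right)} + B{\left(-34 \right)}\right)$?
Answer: $6410950 - 422700 i \sqrt{101} \approx 6.411 \cdot 10^{6} - 4.2481 \cdot 10^{6} i$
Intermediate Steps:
$B{\left(Z \right)} = - 6 \sqrt{-67 + Z}$
$\left(47761 + 22689\right) \left(W{\left(91,90 \right)} + B{\left(-34 \right)}\right) = \left(47761 + 22689\right) \left(91 - 6 \sqrt{-67 - 34}\right) = 70450 \left(91 - 6 \sqrt{-101}\right) = 70450 \left(91 - 6 i \sqrt{101}\right) = 6410950 - 422700 i \sqrt{101}$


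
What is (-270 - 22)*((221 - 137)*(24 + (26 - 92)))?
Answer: 1030176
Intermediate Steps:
(-270 - 22)*((221 - 137)*(24 + (26 - 92))) = -24528*(24 - 66) = -24528*(-42) = -292*(-3528) = 1030176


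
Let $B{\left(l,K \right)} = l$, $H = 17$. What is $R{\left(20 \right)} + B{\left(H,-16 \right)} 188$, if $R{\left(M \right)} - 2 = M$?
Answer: $3218$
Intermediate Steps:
$R{\left(M \right)} = 2 + M$
$R{\left(20 \right)} + B{\left(H,-16 \right)} 188 = \left(2 + 20\right) + 17 \cdot 188 = 22 + 3196 = 3218$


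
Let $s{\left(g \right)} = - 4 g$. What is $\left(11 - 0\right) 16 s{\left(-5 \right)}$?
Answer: $3520$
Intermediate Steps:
$\left(11 - 0\right) 16 s{\left(-5 \right)} = \left(11 - 0\right) 16 \left(\left(-4\right) \left(-5\right)\right) = \left(11 + 0\right) 16 \cdot 20 = 11 \cdot 16 \cdot 20 = 176 \cdot 20 = 3520$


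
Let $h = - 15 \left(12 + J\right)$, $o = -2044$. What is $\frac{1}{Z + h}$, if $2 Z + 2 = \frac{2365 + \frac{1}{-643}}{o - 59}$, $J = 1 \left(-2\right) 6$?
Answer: $- \frac{450743}{704192} \approx -0.64009$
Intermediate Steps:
$J = -12$ ($J = \left(-2\right) 6 = -12$)
$h = 0$ ($h = - 15 \left(12 - 12\right) = \left(-15\right) 0 = 0$)
$Z = - \frac{704192}{450743}$ ($Z = -1 + \frac{\left(2365 + \frac{1}{-643}\right) \frac{1}{-2044 - 59}}{2} = -1 + \frac{\left(2365 - \frac{1}{643}\right) \frac{1}{-2103}}{2} = -1 + \frac{\frac{1520694}{643} \left(- \frac{1}{2103}\right)}{2} = -1 + \frac{1}{2} \left(- \frac{506898}{450743}\right) = -1 - \frac{253449}{450743} = - \frac{704192}{450743} \approx -1.5623$)
$\frac{1}{Z + h} = \frac{1}{- \frac{704192}{450743} + 0} = \frac{1}{- \frac{704192}{450743}} = - \frac{450743}{704192}$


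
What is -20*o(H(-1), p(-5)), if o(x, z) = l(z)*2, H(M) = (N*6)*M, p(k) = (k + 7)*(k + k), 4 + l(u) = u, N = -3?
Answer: 960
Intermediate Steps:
l(u) = -4 + u
p(k) = 2*k*(7 + k) (p(k) = (7 + k)*(2*k) = 2*k*(7 + k))
H(M) = -18*M (H(M) = (-3*6)*M = -18*M)
o(x, z) = -8 + 2*z (o(x, z) = (-4 + z)*2 = -8 + 2*z)
-20*o(H(-1), p(-5)) = -20*(-8 + 2*(2*(-5)*(7 - 5))) = -20*(-8 + 2*(2*(-5)*2)) = -20*(-8 + 2*(-20)) = -20*(-8 - 40) = -20*(-48) = 960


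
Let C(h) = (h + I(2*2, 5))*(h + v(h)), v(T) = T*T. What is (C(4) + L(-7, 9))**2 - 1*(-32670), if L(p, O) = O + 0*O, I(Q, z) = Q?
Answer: 61231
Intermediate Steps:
L(p, O) = O (L(p, O) = O + 0 = O)
v(T) = T**2
C(h) = (4 + h)*(h + h**2) (C(h) = (h + 2*2)*(h + h**2) = (h + 4)*(h + h**2) = (4 + h)*(h + h**2))
(C(4) + L(-7, 9))**2 - 1*(-32670) = (4*(4 + 4**2 + 5*4) + 9)**2 - 1*(-32670) = (4*(4 + 16 + 20) + 9)**2 + 32670 = (4*40 + 9)**2 + 32670 = (160 + 9)**2 + 32670 = 169**2 + 32670 = 28561 + 32670 = 61231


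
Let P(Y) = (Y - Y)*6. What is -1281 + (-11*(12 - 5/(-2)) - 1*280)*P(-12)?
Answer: -1281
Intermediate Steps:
P(Y) = 0 (P(Y) = 0*6 = 0)
-1281 + (-11*(12 - 5/(-2)) - 1*280)*P(-12) = -1281 + (-11*(12 - 5/(-2)) - 1*280)*0 = -1281 + (-11*(12 - 5*(-½)) - 280)*0 = -1281 + (-11*(12 + 5/2) - 280)*0 = -1281 + (-11*29/2 - 280)*0 = -1281 + (-319/2 - 280)*0 = -1281 - 879/2*0 = -1281 + 0 = -1281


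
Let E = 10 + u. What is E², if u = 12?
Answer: 484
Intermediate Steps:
E = 22 (E = 10 + 12 = 22)
E² = 22² = 484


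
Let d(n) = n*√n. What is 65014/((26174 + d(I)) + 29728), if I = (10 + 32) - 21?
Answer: 173067268/148810683 - 65014*√21/148810683 ≈ 1.1610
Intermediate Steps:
I = 21 (I = 42 - 21 = 21)
d(n) = n^(3/2)
65014/((26174 + d(I)) + 29728) = 65014/((26174 + 21^(3/2)) + 29728) = 65014/((26174 + 21*√21) + 29728) = 65014/(55902 + 21*√21)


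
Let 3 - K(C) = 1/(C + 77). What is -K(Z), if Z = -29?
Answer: -143/48 ≈ -2.9792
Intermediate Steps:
K(C) = 3 - 1/(77 + C) (K(C) = 3 - 1/(C + 77) = 3 - 1/(77 + C))
-K(Z) = -(230 + 3*(-29))/(77 - 29) = -(230 - 87)/48 = -143/48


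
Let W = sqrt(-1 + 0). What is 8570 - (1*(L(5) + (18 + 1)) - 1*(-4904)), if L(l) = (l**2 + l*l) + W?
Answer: 3597 - I ≈ 3597.0 - 1.0*I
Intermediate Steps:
W = I (W = sqrt(-1) = I ≈ 1.0*I)
L(l) = I + 2*l**2 (L(l) = (l**2 + l*l) + I = (l**2 + l**2) + I = 2*l**2 + I = I + 2*l**2)
8570 - (1*(L(5) + (18 + 1)) - 1*(-4904)) = 8570 - (1*((I + 2*5**2) + (18 + 1)) - 1*(-4904)) = 8570 - (1*((I + 2*25) + 19) + 4904) = 8570 - (1*((I + 50) + 19) + 4904) = 8570 - (1*((50 + I) + 19) + 4904) = 8570 - (1*(69 + I) + 4904) = 8570 - ((69 + I) + 4904) = 8570 - (4973 + I) = 8570 + (-4973 - I) = 3597 - I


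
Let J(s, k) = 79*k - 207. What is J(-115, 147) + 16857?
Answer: 28263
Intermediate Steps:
J(s, k) = -207 + 79*k
J(-115, 147) + 16857 = (-207 + 79*147) + 16857 = (-207 + 11613) + 16857 = 11406 + 16857 = 28263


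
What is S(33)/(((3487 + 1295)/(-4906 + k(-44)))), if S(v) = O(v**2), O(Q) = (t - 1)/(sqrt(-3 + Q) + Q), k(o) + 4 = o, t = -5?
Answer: 1798302/314771165 - 4954*sqrt(1086)/944313495 ≈ 0.0055402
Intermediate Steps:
k(o) = -4 + o
O(Q) = -6/(Q + sqrt(-3 + Q)) (O(Q) = (-5 - 1)/(sqrt(-3 + Q) + Q) = -6/(Q + sqrt(-3 + Q)))
S(v) = -6/(v**2 + sqrt(-3 + v**2))
S(33)/(((3487 + 1295)/(-4906 + k(-44)))) = (-6/(33**2 + sqrt(-3 + 33**2)))/(((3487 + 1295)/(-4906 + (-4 - 44)))) = (-6/(1089 + sqrt(-3 + 1089)))/((4782/(-4906 - 48))) = (-6/(1089 + sqrt(1086)))/((4782/(-4954))) = (-6/(1089 + sqrt(1086)))/((4782*(-1/4954))) = (-6/(1089 + sqrt(1086)))/(-2391/2477) = -6/(1089 + sqrt(1086))*(-2477/2391) = 4954/(797*(1089 + sqrt(1086)))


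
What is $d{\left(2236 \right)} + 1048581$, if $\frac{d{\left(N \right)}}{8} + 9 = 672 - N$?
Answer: $1035997$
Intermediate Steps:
$d{\left(N \right)} = 5304 - 8 N$ ($d{\left(N \right)} = -72 + 8 \left(672 - N\right) = -72 - \left(-5376 + 8 N\right) = 5304 - 8 N$)
$d{\left(2236 \right)} + 1048581 = \left(5304 - 17888\right) + 1048581 = -12584 + 1048581 = 1035997$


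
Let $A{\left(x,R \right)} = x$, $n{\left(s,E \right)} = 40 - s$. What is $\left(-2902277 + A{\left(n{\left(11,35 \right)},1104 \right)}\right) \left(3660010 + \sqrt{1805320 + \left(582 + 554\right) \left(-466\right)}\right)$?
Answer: $-10622256702480 - 5804496 \sqrt{318986} \approx -1.0626 \cdot 10^{13}$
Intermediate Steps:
$\left(-2902277 + A{\left(n{\left(11,35 \right)},1104 \right)}\right) \left(3660010 + \sqrt{1805320 + \left(582 + 554\right) \left(-466\right)}\right) = \left(-2902277 + \left(40 - 11\right)\right) \left(3660010 + \sqrt{1805320 + \left(582 + 554\right) \left(-466\right)}\right) = \left(-2902277 + \left(40 - 11\right)\right) \left(3660010 + \sqrt{1805320 + 1136 \left(-466\right)}\right) = \left(-2902277 + 29\right) \left(3660010 + \sqrt{1805320 - 529376}\right) = - 2902248 \left(3660010 + \sqrt{1275944}\right) = - 2902248 \left(3660010 + 2 \sqrt{318986}\right) = -10622256702480 - 5804496 \sqrt{318986}$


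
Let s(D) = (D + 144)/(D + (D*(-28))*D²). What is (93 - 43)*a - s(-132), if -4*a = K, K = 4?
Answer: -268329051/5366581 ≈ -50.000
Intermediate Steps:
a = -1 (a = -¼*4 = -1)
s(D) = (144 + D)/(D - 28*D³) (s(D) = (144 + D)/(D + (-28*D)*D²) = (144 + D)/(D - 28*D³))
(93 - 43)*a - s(-132) = (93 - 43)*(-1) - (-144 - 1*(-132))/(-1*(-132) + 28*(-132)³) = 50*(-1) - (-144 + 132)/(132 + 28*(-2299968)) = -50 - (-12)/(132 - 64399104) = -50 - (-12)/(-64398972) = -50 - (-1)*(-12)/64398972 = -50 - 1*1/5366581 = -50 - 1/5366581 = -268329051/5366581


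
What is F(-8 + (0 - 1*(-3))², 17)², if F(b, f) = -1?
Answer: 1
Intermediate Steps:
F(-8 + (0 - 1*(-3))², 17)² = (-1)² = 1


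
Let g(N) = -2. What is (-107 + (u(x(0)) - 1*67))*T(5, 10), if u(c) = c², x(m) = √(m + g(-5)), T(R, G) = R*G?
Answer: -8800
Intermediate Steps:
T(R, G) = G*R
x(m) = √(-2 + m) (x(m) = √(m - 2) = √(-2 + m))
(-107 + (u(x(0)) - 1*67))*T(5, 10) = (-107 + ((√(-2 + 0))² - 1*67))*(10*5) = (-107 + ((√(-2))² - 67))*50 = (-107 + ((I*√2)² - 67))*50 = (-107 + (-2 - 67))*50 = (-107 - 69)*50 = -176*50 = -8800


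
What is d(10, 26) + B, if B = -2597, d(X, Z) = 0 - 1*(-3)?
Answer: -2594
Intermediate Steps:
d(X, Z) = 3 (d(X, Z) = 0 + 3 = 3)
d(10, 26) + B = 3 - 2597 = -2594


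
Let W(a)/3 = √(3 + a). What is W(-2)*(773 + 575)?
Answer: 4044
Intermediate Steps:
W(a) = 3*√(3 + a)
W(-2)*(773 + 575) = (3*√(3 - 2))*(773 + 575) = (3*√1)*1348 = (3*1)*1348 = 3*1348 = 4044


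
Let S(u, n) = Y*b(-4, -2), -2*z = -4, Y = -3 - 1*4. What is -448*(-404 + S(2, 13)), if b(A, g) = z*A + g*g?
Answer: 168448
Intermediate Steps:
Y = -7 (Y = -3 - 4 = -7)
z = 2 (z = -1/2*(-4) = 2)
b(A, g) = g**2 + 2*A (b(A, g) = 2*A + g*g = 2*A + g**2 = g**2 + 2*A)
S(u, n) = 28 (S(u, n) = -7*((-2)**2 + 2*(-4)) = -7*(4 - 8) = -7*(-4) = 28)
-448*(-404 + S(2, 13)) = -448*(-404 + 28) = -448*(-376) = 168448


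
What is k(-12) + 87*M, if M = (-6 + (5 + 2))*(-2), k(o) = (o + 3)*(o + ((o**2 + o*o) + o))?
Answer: -2550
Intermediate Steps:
k(o) = (3 + o)*(2*o + 2*o**2) (k(o) = (3 + o)*(o + ((o**2 + o**2) + o)) = (3 + o)*(o + (2*o**2 + o)) = (3 + o)*(o + (o + 2*o**2)) = (3 + o)*(2*o + 2*o**2))
M = -2 (M = (-6 + 7)*(-2) = 1*(-2) = -2)
k(-12) + 87*M = 2*(-12)*(3 + (-12)**2 + 4*(-12)) + 87*(-2) = 2*(-12)*(3 + 144 - 48) - 174 = 2*(-12)*99 - 174 = -2376 - 174 = -2550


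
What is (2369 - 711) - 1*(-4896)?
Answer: 6554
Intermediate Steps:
(2369 - 711) - 1*(-4896) = 1658 + 4896 = 6554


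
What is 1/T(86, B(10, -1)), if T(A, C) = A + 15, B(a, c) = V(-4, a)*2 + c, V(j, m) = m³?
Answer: 1/101 ≈ 0.0099010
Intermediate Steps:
B(a, c) = c + 2*a³ (B(a, c) = a³*2 + c = 2*a³ + c = c + 2*a³)
T(A, C) = 15 + A
1/T(86, B(10, -1)) = 1/(15 + 86) = 1/101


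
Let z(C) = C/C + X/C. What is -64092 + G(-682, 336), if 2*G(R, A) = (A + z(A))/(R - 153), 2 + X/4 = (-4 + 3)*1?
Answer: -599390271/9352 ≈ -64092.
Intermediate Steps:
X = -12 (X = -8 + 4*((-4 + 3)*1) = -8 + 4*(-1*1) = -8 + 4*(-1) = -8 - 4 = -12)
z(C) = 1 - 12/C (z(C) = C/C - 12/C = 1 - 12/C)
G(R, A) = (A + (-12 + A)/A)/(2*(-153 + R)) (G(R, A) = ((A + (-12 + A)/A)/(R - 153))/2 = ((A + (-12 + A)/A)/(-153 + R))/2 = (A + (-12 + A)/A)/(2*(-153 + R)))
-64092 + G(-682, 336) = -64092 + (½)*(-12 + 336 + 336²)/(336*(-153 - 682)) = -64092 + (½)*(1/336)*(-12 + 336 + 112896)/(-835) = -64092 + (½)*(1/336)*(-1/835)*113220 = -64092 - 1887/9352 = -599390271/9352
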